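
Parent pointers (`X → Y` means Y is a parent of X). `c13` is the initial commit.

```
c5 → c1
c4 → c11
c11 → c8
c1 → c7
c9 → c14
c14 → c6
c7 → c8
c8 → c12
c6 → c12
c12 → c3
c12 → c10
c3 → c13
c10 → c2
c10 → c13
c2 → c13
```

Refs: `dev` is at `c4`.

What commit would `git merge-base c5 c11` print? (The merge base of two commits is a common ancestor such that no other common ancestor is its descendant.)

c8

Ancestors of c5: {c1, c10, c12, c13, c2, c3, c5, c7, c8}.
Ancestors of c11: {c10, c11, c12, c13, c2, c3, c8}.
Common ancestors: {c10, c12, c13, c2, c3, c8}.
Among these, c8 is not an ancestor of any other common ancestor — it is the merge base.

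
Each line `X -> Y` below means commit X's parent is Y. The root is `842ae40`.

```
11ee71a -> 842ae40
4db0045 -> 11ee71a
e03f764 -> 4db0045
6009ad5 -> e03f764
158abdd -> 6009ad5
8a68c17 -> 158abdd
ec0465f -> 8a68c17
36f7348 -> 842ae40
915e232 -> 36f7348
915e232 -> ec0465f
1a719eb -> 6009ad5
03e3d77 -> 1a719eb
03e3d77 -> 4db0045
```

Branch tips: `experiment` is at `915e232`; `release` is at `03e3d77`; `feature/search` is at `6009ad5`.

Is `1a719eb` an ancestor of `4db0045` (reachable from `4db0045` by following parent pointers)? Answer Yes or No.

No

Ancestors of 4db0045: {11ee71a, 4db0045, 842ae40}.
1a719eb is not in that set, so it is not an ancestor of 4db0045.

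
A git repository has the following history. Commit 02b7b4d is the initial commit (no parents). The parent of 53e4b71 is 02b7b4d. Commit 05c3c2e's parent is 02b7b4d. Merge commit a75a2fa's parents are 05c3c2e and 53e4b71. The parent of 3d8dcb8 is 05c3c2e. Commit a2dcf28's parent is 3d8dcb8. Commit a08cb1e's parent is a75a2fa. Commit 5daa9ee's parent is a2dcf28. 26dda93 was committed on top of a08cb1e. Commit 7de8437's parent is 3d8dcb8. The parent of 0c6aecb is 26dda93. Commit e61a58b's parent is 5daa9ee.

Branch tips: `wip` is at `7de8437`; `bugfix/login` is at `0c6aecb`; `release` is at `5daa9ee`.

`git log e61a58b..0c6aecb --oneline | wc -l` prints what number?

Reachable from 0c6aecb: {02b7b4d, 05c3c2e, 0c6aecb, 26dda93, 53e4b71, a08cb1e, a75a2fa}.
Reachable from e61a58b: {02b7b4d, 05c3c2e, 3d8dcb8, 5daa9ee, a2dcf28, e61a58b}.
In 0c6aecb's history but not e61a58b's: {0c6aecb, 26dda93, 53e4b71, a08cb1e, a75a2fa} — 5 commits.

5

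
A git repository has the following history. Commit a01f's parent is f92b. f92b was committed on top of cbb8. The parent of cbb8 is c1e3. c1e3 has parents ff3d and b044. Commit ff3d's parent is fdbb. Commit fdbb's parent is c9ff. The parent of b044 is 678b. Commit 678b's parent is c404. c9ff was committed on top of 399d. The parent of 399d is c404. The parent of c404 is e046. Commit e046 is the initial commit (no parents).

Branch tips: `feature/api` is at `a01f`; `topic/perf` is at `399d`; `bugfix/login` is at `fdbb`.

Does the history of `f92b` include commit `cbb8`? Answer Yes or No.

Ancestors of f92b (commits reachable by following parents): {399d, 678b, b044, c1e3, c404, c9ff, cbb8, e046, f92b, fdbb, ff3d}.
cbb8 is in that set, so it is an ancestor of f92b.

Yes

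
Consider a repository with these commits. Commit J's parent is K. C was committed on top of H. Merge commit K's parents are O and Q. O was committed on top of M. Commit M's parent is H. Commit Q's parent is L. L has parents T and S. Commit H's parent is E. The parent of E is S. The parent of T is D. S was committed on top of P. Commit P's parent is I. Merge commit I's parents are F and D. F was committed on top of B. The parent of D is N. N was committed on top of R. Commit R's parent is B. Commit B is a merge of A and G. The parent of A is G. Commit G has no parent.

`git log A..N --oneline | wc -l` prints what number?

3

Reachable from N: {A, B, G, N, R}.
Reachable from A: {A, G}.
In N's history but not A's: {B, N, R} — 3 commits.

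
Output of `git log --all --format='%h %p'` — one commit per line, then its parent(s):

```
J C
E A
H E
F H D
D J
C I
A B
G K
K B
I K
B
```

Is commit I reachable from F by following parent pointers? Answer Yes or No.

Yes

Ancestors of F (commits reachable by following parents): {A, B, C, D, E, F, H, I, J, K}.
I is in that set, so it is an ancestor of F.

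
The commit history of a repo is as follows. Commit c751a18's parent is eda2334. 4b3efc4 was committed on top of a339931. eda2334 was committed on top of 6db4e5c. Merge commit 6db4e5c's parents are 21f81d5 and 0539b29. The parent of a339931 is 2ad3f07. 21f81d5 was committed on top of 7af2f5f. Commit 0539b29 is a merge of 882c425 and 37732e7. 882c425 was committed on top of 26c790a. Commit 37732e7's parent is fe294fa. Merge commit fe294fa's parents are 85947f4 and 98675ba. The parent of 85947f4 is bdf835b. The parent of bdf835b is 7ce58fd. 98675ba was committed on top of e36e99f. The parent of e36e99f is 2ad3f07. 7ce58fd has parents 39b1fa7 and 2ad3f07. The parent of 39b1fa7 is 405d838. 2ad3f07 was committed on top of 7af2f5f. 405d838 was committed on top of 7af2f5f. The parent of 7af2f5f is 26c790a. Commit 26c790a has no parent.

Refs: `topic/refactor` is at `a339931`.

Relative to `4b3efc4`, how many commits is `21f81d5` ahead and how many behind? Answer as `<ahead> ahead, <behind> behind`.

1 ahead, 3 behind

Reachable from 21f81d5: {21f81d5, 26c790a, 7af2f5f}.
Reachable from 4b3efc4: {26c790a, 2ad3f07, 4b3efc4, 7af2f5f, a339931}.
Only in 21f81d5's history (ahead): {21f81d5} — 1.
Only in 4b3efc4's history (behind): {2ad3f07, 4b3efc4, a339931} — 3.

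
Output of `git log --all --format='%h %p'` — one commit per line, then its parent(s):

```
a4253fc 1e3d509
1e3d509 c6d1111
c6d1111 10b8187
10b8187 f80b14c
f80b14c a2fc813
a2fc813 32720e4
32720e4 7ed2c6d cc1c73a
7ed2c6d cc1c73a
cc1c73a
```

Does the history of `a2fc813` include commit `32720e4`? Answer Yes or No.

Ancestors of a2fc813 (commits reachable by following parents): {32720e4, 7ed2c6d, a2fc813, cc1c73a}.
32720e4 is in that set, so it is an ancestor of a2fc813.

Yes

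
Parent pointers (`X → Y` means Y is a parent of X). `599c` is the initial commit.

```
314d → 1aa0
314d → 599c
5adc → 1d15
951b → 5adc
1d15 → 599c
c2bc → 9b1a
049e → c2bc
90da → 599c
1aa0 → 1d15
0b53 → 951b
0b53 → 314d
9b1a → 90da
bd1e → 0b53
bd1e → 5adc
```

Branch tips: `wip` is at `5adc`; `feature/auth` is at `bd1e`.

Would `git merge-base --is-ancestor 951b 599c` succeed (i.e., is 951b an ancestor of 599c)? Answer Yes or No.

Ancestors of 599c: {599c}.
951b is not in that set, so it is not an ancestor of 599c.

No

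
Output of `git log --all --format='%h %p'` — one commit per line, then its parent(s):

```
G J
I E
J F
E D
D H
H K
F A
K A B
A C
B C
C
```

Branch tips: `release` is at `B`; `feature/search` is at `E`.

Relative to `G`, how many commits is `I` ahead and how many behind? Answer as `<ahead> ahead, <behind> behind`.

6 ahead, 3 behind

Reachable from I: {A, B, C, D, E, H, I, K}.
Reachable from G: {A, C, F, G, J}.
Only in I's history (ahead): {B, D, E, H, I, K} — 6.
Only in G's history (behind): {F, G, J} — 3.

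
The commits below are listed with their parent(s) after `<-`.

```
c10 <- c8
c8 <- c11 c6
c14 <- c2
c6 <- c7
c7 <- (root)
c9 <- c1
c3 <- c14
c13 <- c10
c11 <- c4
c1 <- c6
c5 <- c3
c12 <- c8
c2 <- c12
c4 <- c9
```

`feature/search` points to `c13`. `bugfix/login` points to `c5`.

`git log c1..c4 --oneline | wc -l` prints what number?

2

Reachable from c4: {c1, c4, c6, c7, c9}.
Reachable from c1: {c1, c6, c7}.
In c4's history but not c1's: {c4, c9} — 2 commits.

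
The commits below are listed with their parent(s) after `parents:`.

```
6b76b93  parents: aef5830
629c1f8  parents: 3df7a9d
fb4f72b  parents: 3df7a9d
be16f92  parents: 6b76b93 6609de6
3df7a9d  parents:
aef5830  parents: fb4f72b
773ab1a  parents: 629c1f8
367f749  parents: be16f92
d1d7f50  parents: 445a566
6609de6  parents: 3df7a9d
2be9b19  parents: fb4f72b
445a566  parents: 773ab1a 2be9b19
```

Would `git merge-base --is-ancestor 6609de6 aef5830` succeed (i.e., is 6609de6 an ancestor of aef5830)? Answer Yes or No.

Ancestors of aef5830: {3df7a9d, aef5830, fb4f72b}.
6609de6 is not in that set, so it is not an ancestor of aef5830.

No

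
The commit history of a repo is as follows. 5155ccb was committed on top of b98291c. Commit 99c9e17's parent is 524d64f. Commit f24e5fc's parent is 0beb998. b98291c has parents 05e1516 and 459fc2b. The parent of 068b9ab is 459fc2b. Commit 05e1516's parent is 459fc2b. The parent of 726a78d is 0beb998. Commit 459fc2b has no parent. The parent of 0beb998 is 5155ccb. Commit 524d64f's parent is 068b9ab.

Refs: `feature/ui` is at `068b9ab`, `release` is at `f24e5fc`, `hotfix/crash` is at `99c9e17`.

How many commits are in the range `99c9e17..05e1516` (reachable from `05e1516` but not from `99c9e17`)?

1

Reachable from 05e1516: {05e1516, 459fc2b}.
Reachable from 99c9e17: {068b9ab, 459fc2b, 524d64f, 99c9e17}.
In 05e1516's history but not 99c9e17's: {05e1516} — 1 commit.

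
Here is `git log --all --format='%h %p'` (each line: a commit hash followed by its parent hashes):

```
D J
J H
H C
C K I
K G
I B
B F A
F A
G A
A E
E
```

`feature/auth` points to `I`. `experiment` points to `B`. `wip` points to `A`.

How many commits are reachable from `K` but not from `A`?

2

Reachable from K: {A, E, G, K}.
Reachable from A: {A, E}.
In K's history but not A's: {G, K} — 2 commits.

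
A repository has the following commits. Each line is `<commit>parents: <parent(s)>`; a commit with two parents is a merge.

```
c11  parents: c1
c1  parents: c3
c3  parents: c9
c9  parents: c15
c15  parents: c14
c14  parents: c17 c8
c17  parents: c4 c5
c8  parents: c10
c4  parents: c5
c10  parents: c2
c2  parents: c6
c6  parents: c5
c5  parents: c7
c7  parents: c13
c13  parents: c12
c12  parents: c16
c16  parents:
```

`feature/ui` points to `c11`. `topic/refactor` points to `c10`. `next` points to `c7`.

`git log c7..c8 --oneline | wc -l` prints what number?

Reachable from c8: {c10, c12, c13, c16, c2, c5, c6, c7, c8}.
Reachable from c7: {c12, c13, c16, c7}.
In c8's history but not c7's: {c10, c2, c5, c6, c8} — 5 commits.

5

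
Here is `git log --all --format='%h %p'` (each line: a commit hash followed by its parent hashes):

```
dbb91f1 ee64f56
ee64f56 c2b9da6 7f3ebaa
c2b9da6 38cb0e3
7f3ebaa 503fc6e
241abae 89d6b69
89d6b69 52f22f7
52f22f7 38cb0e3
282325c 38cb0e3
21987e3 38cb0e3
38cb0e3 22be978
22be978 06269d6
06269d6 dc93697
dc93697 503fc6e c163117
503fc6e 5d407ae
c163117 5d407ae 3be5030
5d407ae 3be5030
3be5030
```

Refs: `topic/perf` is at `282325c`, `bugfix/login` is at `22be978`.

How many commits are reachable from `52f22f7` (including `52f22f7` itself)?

9

Walking parent pointers from 52f22f7: reachable set = {06269d6, 22be978, 38cb0e3, 3be5030, 503fc6e, 52f22f7, 5d407ae, c163117, dc93697}.
That is 9 commits.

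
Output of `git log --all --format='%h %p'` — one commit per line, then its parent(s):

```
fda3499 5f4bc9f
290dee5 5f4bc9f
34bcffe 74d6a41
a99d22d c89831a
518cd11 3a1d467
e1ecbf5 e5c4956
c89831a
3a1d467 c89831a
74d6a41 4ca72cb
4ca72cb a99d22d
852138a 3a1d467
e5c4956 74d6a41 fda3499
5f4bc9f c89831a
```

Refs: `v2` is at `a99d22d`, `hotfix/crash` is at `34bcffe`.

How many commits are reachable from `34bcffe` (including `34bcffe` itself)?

5

Walking parent pointers from 34bcffe: reachable set = {34bcffe, 4ca72cb, 74d6a41, a99d22d, c89831a}.
That is 5 commits.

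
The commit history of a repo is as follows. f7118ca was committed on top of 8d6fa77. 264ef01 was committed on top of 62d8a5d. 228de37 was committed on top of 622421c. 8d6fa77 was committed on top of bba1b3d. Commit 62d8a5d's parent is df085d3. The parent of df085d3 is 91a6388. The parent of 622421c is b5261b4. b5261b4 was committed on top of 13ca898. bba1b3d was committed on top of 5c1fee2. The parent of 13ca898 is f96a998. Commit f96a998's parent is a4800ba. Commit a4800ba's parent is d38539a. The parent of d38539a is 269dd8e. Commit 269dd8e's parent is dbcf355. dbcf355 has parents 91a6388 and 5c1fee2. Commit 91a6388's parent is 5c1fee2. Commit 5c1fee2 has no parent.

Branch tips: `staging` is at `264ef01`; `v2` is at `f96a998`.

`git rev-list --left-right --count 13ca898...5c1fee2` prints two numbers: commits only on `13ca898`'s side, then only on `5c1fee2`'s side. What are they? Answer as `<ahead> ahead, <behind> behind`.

Reachable from 13ca898: {13ca898, 269dd8e, 5c1fee2, 91a6388, a4800ba, d38539a, dbcf355, f96a998}.
Reachable from 5c1fee2: {5c1fee2}.
Only in 13ca898's history (ahead): {13ca898, 269dd8e, 91a6388, a4800ba, d38539a, dbcf355, f96a998} — 7.
Only in 5c1fee2's history (behind): {} — 0.

7 ahead, 0 behind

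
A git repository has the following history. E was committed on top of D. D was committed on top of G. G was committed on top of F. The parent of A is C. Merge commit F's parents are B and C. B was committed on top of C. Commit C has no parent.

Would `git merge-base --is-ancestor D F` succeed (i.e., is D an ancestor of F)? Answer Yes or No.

No

Ancestors of F: {B, C, F}.
D is not in that set, so it is not an ancestor of F.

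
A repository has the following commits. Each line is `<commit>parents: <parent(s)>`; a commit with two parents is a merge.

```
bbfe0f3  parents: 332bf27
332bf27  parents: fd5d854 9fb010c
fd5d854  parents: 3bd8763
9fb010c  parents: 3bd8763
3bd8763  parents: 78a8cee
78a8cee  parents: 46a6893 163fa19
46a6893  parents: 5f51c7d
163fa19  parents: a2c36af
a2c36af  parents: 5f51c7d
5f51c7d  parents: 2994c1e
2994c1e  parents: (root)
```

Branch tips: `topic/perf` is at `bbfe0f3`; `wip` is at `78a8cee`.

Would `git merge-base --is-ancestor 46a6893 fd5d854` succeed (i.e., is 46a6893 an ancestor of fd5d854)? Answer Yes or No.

Ancestors of fd5d854 (commits reachable by following parents): {163fa19, 2994c1e, 3bd8763, 46a6893, 5f51c7d, 78a8cee, a2c36af, fd5d854}.
46a6893 is in that set, so it is an ancestor of fd5d854.

Yes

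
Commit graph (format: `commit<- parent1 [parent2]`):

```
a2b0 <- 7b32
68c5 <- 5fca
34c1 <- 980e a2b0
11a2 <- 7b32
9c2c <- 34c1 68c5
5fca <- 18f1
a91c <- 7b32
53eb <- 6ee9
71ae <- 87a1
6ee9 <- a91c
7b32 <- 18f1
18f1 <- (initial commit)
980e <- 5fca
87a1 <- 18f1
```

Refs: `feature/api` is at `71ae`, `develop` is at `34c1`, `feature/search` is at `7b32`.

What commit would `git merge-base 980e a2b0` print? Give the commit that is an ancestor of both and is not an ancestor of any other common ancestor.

18f1

Ancestors of 980e: {18f1, 5fca, 980e}.
Ancestors of a2b0: {18f1, 7b32, a2b0}.
Common ancestors: {18f1}.
The only common ancestor is 18f1, so it is the merge base.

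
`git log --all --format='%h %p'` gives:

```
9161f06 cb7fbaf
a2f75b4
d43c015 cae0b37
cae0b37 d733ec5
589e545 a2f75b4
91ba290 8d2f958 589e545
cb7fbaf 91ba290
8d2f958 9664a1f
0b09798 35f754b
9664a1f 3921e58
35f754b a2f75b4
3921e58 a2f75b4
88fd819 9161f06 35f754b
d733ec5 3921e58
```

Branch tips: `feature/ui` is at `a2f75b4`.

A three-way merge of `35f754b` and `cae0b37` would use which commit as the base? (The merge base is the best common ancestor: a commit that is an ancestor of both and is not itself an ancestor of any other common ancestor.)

a2f75b4

Ancestors of 35f754b: {35f754b, a2f75b4}.
Ancestors of cae0b37: {3921e58, a2f75b4, cae0b37, d733ec5}.
Common ancestors: {a2f75b4}.
The only common ancestor is a2f75b4, so it is the merge base.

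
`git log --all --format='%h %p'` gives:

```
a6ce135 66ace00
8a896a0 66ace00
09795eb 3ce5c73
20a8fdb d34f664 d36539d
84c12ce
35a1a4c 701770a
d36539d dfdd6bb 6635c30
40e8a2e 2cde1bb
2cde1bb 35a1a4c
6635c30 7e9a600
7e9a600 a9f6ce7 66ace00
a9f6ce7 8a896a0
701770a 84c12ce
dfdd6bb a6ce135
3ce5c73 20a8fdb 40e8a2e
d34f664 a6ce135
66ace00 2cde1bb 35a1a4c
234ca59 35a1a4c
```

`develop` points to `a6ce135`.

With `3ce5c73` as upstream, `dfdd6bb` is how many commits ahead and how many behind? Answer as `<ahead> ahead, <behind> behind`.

0 ahead, 9 behind

Reachable from dfdd6bb: {2cde1bb, 35a1a4c, 66ace00, 701770a, 84c12ce, a6ce135, dfdd6bb}.
Reachable from 3ce5c73: {20a8fdb, 2cde1bb, 35a1a4c, 3ce5c73, 40e8a2e, 6635c30, 66ace00, 701770a, 7e9a600, 84c12ce, 8a896a0, a6ce135, a9f6ce7, d34f664, d36539d, dfdd6bb}.
Only in dfdd6bb's history (ahead): {} — 0.
Only in 3ce5c73's history (behind): {20a8fdb, 3ce5c73, 40e8a2e, 6635c30, 7e9a600, 8a896a0, a9f6ce7, d34f664, d36539d} — 9.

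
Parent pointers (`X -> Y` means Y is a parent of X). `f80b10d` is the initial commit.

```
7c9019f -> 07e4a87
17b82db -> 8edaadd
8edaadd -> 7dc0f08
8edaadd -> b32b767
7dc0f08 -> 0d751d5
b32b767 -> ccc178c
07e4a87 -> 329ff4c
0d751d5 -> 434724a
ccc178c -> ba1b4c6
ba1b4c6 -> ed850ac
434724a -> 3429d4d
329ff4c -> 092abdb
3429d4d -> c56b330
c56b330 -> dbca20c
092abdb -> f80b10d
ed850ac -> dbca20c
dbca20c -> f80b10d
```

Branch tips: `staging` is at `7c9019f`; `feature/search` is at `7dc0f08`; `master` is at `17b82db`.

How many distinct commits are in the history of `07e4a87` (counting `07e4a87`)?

Walking parent pointers from 07e4a87: reachable set = {07e4a87, 092abdb, 329ff4c, f80b10d}.
That is 4 commits.

4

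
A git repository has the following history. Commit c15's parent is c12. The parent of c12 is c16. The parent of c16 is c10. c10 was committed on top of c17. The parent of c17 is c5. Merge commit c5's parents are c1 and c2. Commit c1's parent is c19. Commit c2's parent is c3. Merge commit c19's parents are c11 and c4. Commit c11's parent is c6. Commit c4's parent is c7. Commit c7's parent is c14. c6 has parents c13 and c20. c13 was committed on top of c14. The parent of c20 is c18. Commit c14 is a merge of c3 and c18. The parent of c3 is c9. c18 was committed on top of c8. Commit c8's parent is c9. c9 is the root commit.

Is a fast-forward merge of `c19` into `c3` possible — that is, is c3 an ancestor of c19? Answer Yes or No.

A fast-forward from c3 to c19 is possible iff c3 is an ancestor of c19.
Ancestors of c19: {c11, c13, c14, c18, c19, c20, c3, c4, c6, c7, c8, c9}.
c3 is among them, so fast-forward is possible.

Yes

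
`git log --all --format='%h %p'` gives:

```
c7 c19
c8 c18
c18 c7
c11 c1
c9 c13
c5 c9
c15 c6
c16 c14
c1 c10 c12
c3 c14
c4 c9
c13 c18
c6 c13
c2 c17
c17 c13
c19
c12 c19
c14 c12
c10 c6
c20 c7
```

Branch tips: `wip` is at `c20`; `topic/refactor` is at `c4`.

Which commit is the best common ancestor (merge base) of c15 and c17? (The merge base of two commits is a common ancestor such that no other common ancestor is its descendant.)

c13

Ancestors of c15: {c13, c15, c18, c19, c6, c7}.
Ancestors of c17: {c13, c17, c18, c19, c7}.
Common ancestors: {c13, c18, c19, c7}.
Among these, c13 is not an ancestor of any other common ancestor — it is the merge base.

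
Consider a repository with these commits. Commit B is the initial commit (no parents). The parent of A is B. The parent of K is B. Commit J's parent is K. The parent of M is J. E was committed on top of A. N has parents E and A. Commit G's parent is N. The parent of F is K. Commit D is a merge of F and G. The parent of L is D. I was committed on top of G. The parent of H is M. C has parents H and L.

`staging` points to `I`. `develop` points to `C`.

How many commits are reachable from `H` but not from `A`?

4

Reachable from H: {B, H, J, K, M}.
Reachable from A: {A, B}.
In H's history but not A's: {H, J, K, M} — 4 commits.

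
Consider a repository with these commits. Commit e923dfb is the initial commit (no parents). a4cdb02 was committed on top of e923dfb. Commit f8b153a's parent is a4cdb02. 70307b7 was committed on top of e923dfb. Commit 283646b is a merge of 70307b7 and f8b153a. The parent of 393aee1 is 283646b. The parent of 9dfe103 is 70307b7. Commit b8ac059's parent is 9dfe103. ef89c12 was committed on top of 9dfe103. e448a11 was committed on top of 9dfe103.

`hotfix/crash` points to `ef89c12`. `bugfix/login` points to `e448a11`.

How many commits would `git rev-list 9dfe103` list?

3

Walking parent pointers from 9dfe103: reachable set = {70307b7, 9dfe103, e923dfb}.
That is 3 commits.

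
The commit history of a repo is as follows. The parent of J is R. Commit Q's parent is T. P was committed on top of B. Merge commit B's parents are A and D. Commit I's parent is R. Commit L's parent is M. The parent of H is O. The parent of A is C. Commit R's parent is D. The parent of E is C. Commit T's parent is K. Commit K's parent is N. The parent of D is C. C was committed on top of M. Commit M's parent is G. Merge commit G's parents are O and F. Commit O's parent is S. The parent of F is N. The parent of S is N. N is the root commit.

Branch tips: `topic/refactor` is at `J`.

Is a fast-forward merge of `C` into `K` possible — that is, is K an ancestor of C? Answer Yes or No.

No

A fast-forward from K to C is possible iff K is an ancestor of C.
Ancestors of C: {C, F, G, M, N, O, S}.
K is not among them, so fast-forward is not possible.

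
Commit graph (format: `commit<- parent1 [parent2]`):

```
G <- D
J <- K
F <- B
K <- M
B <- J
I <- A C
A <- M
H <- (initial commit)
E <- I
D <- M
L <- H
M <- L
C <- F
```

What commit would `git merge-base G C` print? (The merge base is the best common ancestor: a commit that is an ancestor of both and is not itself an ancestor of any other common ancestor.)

Ancestors of G: {D, G, H, L, M}.
Ancestors of C: {B, C, F, H, J, K, L, M}.
Common ancestors: {H, L, M}.
Among these, M is not an ancestor of any other common ancestor — it is the merge base.

M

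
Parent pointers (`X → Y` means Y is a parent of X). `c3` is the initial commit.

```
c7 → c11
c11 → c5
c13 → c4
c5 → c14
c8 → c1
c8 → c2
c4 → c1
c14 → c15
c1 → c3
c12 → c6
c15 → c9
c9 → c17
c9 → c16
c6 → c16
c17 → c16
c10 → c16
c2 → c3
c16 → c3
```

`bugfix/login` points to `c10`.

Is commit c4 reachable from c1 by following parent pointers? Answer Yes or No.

No

Ancestors of c1: {c1, c3}.
c4 is not in that set, so it is not an ancestor of c1.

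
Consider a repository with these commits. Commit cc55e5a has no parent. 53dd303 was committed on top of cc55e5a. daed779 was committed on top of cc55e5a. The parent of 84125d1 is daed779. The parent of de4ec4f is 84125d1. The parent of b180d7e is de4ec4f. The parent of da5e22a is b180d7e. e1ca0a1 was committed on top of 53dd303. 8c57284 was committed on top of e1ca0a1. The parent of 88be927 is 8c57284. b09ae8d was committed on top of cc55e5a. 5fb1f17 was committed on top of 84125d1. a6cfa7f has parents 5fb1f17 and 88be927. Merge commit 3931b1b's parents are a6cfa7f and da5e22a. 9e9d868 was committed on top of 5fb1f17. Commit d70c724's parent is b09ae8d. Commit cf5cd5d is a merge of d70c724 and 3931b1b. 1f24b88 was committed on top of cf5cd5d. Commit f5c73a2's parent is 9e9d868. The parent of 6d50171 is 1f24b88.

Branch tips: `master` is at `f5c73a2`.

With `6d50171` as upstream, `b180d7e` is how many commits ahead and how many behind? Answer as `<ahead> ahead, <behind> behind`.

0 ahead, 13 behind

Reachable from b180d7e: {84125d1, b180d7e, cc55e5a, daed779, de4ec4f}.
Reachable from 6d50171: {1f24b88, 3931b1b, 53dd303, 5fb1f17, 6d50171, 84125d1, 88be927, 8c57284, a6cfa7f, b09ae8d, b180d7e, cc55e5a, cf5cd5d, d70c724, da5e22a, daed779, de4ec4f, e1ca0a1}.
Only in b180d7e's history (ahead): {} — 0.
Only in 6d50171's history (behind): {1f24b88, 3931b1b, 53dd303, 5fb1f17, 6d50171, 88be927, 8c57284, a6cfa7f, b09ae8d, cf5cd5d, d70c724, da5e22a, e1ca0a1} — 13.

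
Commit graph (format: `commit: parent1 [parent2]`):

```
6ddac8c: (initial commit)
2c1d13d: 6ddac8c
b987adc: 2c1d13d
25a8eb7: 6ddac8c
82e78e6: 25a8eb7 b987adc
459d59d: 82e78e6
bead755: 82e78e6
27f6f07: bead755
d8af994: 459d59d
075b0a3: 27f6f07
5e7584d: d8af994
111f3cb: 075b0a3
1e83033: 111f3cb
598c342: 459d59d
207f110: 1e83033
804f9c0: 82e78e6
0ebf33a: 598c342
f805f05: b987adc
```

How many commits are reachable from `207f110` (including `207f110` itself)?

11

Walking parent pointers from 207f110: reachable set = {075b0a3, 111f3cb, 1e83033, 207f110, 25a8eb7, 27f6f07, 2c1d13d, 6ddac8c, 82e78e6, b987adc, bead755}.
That is 11 commits.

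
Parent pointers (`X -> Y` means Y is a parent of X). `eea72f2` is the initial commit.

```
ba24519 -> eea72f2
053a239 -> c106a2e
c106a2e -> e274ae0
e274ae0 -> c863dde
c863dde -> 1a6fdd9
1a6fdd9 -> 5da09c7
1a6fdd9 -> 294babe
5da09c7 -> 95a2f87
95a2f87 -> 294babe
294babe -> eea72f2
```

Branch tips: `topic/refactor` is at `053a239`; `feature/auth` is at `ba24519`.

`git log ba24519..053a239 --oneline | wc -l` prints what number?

8

Reachable from 053a239: {053a239, 1a6fdd9, 294babe, 5da09c7, 95a2f87, c106a2e, c863dde, e274ae0, eea72f2}.
Reachable from ba24519: {ba24519, eea72f2}.
In 053a239's history but not ba24519's: {053a239, 1a6fdd9, 294babe, 5da09c7, 95a2f87, c106a2e, c863dde, e274ae0} — 8 commits.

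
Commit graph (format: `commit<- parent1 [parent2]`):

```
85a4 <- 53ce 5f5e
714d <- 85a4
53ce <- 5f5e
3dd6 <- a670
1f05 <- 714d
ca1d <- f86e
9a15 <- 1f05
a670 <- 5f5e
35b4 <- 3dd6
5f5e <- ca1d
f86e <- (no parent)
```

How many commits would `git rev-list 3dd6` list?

5

Walking parent pointers from 3dd6: reachable set = {3dd6, 5f5e, a670, ca1d, f86e}.
That is 5 commits.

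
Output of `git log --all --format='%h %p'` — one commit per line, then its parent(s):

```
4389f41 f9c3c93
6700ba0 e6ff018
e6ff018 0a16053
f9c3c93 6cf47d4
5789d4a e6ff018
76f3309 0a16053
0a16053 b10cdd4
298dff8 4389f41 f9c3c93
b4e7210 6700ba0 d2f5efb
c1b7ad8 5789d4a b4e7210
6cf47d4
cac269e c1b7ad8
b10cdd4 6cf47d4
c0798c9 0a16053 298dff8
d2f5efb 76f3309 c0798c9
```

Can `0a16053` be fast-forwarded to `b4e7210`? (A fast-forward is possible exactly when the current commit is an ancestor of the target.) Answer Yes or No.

Yes

A fast-forward from 0a16053 to b4e7210 is possible iff 0a16053 is an ancestor of b4e7210.
Ancestors of b4e7210: {0a16053, 298dff8, 4389f41, 6700ba0, 6cf47d4, 76f3309, b10cdd4, b4e7210, c0798c9, d2f5efb, e6ff018, f9c3c93}.
0a16053 is among them, so fast-forward is possible.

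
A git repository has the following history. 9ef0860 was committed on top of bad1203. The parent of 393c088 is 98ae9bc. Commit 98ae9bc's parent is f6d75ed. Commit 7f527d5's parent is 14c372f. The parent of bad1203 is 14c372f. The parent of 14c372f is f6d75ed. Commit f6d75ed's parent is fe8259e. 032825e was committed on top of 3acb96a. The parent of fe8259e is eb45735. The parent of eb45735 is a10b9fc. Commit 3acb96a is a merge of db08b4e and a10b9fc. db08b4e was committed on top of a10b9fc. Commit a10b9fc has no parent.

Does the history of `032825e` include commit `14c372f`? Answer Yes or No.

No

Ancestors of 032825e: {032825e, 3acb96a, a10b9fc, db08b4e}.
14c372f is not in that set, so it is not an ancestor of 032825e.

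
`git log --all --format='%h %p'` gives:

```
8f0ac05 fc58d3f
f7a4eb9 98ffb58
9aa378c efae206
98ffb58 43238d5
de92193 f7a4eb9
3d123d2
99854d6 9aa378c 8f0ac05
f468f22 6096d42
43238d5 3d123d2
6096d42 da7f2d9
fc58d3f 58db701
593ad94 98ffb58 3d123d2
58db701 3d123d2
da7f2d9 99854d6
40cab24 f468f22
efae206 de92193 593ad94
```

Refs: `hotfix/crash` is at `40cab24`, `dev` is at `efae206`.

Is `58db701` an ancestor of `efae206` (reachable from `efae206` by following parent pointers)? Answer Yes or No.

Ancestors of efae206: {3d123d2, 43238d5, 593ad94, 98ffb58, de92193, efae206, f7a4eb9}.
58db701 is not in that set, so it is not an ancestor of efae206.

No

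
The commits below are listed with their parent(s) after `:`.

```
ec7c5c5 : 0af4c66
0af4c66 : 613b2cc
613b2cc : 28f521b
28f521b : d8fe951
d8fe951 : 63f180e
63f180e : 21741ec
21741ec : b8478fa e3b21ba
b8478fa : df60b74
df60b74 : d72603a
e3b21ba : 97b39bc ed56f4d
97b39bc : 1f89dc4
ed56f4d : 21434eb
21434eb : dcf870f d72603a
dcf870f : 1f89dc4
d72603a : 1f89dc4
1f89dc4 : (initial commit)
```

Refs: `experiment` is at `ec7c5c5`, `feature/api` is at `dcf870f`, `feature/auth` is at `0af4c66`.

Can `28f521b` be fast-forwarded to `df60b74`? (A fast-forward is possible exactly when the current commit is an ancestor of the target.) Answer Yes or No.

A fast-forward from 28f521b to df60b74 is possible iff 28f521b is an ancestor of df60b74.
Ancestors of df60b74: {1f89dc4, d72603a, df60b74}.
28f521b is not among them, so fast-forward is not possible.

No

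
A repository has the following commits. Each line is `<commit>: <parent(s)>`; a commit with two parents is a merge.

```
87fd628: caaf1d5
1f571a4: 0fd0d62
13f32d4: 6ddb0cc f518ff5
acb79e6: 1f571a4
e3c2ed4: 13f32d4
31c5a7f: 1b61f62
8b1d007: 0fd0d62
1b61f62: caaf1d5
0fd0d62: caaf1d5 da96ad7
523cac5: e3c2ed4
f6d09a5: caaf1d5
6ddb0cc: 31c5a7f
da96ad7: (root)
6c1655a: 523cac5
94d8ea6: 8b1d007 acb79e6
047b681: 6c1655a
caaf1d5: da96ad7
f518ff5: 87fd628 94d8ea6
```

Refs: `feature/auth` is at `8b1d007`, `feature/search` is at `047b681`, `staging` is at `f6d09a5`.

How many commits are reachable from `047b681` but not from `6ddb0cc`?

Reachable from 047b681: {047b681, 0fd0d62, 13f32d4, 1b61f62, 1f571a4, 31c5a7f, 523cac5, 6c1655a, 6ddb0cc, 87fd628, 8b1d007, 94d8ea6, acb79e6, caaf1d5, da96ad7, e3c2ed4, f518ff5}.
Reachable from 6ddb0cc: {1b61f62, 31c5a7f, 6ddb0cc, caaf1d5, da96ad7}.
In 047b681's history but not 6ddb0cc's: {047b681, 0fd0d62, 13f32d4, 1f571a4, 523cac5, 6c1655a, 87fd628, 8b1d007, 94d8ea6, acb79e6, e3c2ed4, f518ff5} — 12 commits.

12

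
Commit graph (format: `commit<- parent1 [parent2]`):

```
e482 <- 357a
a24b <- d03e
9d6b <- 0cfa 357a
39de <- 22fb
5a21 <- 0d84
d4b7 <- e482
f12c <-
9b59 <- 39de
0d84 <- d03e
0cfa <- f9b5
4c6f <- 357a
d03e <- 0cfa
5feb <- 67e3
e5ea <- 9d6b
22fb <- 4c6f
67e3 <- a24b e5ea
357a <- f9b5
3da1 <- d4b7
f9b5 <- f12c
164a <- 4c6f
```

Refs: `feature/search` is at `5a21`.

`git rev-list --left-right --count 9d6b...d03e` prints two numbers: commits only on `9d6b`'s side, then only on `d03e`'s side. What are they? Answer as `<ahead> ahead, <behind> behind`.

2 ahead, 1 behind

Reachable from 9d6b: {0cfa, 357a, 9d6b, f12c, f9b5}.
Reachable from d03e: {0cfa, d03e, f12c, f9b5}.
Only in 9d6b's history (ahead): {357a, 9d6b} — 2.
Only in d03e's history (behind): {d03e} — 1.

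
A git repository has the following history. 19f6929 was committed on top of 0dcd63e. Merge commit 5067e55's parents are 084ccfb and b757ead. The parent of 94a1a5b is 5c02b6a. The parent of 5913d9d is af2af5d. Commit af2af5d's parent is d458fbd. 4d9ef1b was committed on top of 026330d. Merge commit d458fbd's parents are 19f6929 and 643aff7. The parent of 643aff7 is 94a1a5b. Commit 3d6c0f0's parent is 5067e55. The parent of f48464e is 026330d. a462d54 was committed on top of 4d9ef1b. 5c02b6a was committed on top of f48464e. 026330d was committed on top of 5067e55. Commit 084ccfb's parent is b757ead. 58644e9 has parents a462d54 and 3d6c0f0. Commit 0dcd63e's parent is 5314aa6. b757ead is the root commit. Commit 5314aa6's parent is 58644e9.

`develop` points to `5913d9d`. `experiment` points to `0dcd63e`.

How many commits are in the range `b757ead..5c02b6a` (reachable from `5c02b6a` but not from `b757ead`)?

Reachable from 5c02b6a: {026330d, 084ccfb, 5067e55, 5c02b6a, b757ead, f48464e}.
Reachable from b757ead: {b757ead}.
In 5c02b6a's history but not b757ead's: {026330d, 084ccfb, 5067e55, 5c02b6a, f48464e} — 5 commits.

5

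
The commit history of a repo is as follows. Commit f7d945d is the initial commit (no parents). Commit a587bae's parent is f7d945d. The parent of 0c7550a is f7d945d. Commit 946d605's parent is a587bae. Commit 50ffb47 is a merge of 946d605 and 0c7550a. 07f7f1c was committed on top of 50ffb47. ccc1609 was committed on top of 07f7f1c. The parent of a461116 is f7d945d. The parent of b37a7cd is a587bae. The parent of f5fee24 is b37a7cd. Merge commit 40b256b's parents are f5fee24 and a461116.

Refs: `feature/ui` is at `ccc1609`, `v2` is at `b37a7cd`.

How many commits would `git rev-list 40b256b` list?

Walking parent pointers from 40b256b: reachable set = {40b256b, a461116, a587bae, b37a7cd, f5fee24, f7d945d}.
That is 6 commits.

6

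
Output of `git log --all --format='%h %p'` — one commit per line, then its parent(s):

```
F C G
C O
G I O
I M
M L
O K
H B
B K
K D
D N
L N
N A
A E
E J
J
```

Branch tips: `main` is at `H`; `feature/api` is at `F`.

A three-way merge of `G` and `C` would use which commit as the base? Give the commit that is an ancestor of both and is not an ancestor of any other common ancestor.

Ancestors of G: {A, D, E, G, I, J, K, L, M, N, O}.
Ancestors of C: {A, C, D, E, J, K, N, O}.
Common ancestors: {A, D, E, J, K, N, O}.
Among these, O is not an ancestor of any other common ancestor — it is the merge base.

O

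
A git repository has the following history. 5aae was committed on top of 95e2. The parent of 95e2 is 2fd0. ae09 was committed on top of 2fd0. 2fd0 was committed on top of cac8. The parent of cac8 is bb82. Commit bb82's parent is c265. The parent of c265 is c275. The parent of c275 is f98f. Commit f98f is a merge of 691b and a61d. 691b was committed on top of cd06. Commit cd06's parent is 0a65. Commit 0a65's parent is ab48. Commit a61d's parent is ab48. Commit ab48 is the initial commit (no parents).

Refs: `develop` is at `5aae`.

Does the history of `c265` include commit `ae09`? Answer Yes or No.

Ancestors of c265: {0a65, 691b, a61d, ab48, c265, c275, cd06, f98f}.
ae09 is not in that set, so it is not an ancestor of c265.

No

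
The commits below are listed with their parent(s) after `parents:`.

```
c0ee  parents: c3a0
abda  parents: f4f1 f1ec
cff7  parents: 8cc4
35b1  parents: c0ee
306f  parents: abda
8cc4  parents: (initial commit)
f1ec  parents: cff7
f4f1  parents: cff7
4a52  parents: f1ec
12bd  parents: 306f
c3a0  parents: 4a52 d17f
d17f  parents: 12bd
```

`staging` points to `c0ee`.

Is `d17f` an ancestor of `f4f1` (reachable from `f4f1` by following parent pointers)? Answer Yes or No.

No

Ancestors of f4f1: {8cc4, cff7, f4f1}.
d17f is not in that set, so it is not an ancestor of f4f1.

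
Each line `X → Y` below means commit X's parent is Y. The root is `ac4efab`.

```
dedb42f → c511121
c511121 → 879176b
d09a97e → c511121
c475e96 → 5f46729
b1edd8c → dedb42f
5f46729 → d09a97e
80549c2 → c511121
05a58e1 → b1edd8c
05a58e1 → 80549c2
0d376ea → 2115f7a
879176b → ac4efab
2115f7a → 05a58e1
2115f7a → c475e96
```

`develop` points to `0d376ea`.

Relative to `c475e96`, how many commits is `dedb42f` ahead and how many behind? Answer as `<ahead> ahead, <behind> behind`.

Reachable from dedb42f: {879176b, ac4efab, c511121, dedb42f}.
Reachable from c475e96: {5f46729, 879176b, ac4efab, c475e96, c511121, d09a97e}.
Only in dedb42f's history (ahead): {dedb42f} — 1.
Only in c475e96's history (behind): {5f46729, c475e96, d09a97e} — 3.

1 ahead, 3 behind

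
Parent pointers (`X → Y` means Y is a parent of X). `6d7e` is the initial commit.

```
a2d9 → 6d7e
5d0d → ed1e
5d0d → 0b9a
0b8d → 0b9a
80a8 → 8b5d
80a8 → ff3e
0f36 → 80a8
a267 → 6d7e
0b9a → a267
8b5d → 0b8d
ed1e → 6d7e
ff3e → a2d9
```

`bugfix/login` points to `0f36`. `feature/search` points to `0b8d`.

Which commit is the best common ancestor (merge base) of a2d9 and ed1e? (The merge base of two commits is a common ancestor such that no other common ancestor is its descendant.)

Ancestors of a2d9: {6d7e, a2d9}.
Ancestors of ed1e: {6d7e, ed1e}.
Common ancestors: {6d7e}.
The only common ancestor is 6d7e, so it is the merge base.

6d7e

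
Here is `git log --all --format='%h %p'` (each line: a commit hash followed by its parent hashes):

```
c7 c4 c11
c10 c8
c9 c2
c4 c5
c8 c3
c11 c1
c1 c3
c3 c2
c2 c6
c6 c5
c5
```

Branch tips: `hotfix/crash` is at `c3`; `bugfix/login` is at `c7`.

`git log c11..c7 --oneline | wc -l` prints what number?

Reachable from c7: {c1, c11, c2, c3, c4, c5, c6, c7}.
Reachable from c11: {c1, c11, c2, c3, c5, c6}.
In c7's history but not c11's: {c4, c7} — 2 commits.

2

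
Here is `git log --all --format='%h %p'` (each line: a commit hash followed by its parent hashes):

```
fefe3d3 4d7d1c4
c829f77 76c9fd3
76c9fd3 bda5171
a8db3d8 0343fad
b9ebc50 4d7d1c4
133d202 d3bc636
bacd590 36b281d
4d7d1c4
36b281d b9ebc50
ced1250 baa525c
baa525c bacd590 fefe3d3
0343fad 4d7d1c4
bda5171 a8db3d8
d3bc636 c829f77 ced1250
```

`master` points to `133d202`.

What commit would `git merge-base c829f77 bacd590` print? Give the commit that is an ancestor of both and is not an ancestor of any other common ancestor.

Ancestors of c829f77: {0343fad, 4d7d1c4, 76c9fd3, a8db3d8, bda5171, c829f77}.
Ancestors of bacd590: {36b281d, 4d7d1c4, b9ebc50, bacd590}.
Common ancestors: {4d7d1c4}.
The only common ancestor is 4d7d1c4, so it is the merge base.

4d7d1c4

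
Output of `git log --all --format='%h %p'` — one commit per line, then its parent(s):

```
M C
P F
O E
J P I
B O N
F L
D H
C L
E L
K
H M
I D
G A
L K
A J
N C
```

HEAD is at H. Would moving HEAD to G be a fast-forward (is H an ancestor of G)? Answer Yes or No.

A fast-forward from H to G is possible iff H is an ancestor of G.
Ancestors of G: {A, C, D, F, G, H, I, J, K, L, M, P}.
H is among them, so fast-forward is possible.

Yes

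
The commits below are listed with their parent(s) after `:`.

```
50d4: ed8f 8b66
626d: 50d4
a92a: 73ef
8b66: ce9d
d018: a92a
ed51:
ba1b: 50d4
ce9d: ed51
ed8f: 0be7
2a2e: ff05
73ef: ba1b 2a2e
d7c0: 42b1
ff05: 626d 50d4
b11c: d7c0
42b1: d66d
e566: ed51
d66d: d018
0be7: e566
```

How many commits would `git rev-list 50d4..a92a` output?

6

Reachable from a92a: {0be7, 2a2e, 50d4, 626d, 73ef, 8b66, a92a, ba1b, ce9d, e566, ed51, ed8f, ff05}.
Reachable from 50d4: {0be7, 50d4, 8b66, ce9d, e566, ed51, ed8f}.
In a92a's history but not 50d4's: {2a2e, 626d, 73ef, a92a, ba1b, ff05} — 6 commits.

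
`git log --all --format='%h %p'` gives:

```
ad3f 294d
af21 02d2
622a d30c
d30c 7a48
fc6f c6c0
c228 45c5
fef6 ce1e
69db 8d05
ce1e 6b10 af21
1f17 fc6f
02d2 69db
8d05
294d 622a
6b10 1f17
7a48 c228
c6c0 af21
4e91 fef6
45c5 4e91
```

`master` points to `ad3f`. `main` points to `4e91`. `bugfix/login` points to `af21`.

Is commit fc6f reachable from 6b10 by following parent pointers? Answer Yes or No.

Ancestors of 6b10 (commits reachable by following parents): {02d2, 1f17, 69db, 6b10, 8d05, af21, c6c0, fc6f}.
fc6f is in that set, so it is an ancestor of 6b10.

Yes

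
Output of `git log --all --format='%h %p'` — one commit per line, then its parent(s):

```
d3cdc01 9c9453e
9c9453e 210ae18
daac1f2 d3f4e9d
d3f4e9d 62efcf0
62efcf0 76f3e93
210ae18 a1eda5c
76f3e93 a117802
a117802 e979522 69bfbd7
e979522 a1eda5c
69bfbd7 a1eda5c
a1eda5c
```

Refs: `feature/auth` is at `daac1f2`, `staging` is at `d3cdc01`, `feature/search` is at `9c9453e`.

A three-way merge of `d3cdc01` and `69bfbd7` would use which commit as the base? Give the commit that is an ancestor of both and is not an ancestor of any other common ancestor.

Ancestors of d3cdc01: {210ae18, 9c9453e, a1eda5c, d3cdc01}.
Ancestors of 69bfbd7: {69bfbd7, a1eda5c}.
Common ancestors: {a1eda5c}.
The only common ancestor is a1eda5c, so it is the merge base.

a1eda5c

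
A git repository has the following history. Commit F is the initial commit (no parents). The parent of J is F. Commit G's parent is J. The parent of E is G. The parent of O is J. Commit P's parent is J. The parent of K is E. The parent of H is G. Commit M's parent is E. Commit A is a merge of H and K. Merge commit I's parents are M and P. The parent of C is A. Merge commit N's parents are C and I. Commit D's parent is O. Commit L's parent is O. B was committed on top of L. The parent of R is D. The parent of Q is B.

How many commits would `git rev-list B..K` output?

Reachable from K: {E, F, G, J, K}.
Reachable from B: {B, F, J, L, O}.
In K's history but not B's: {E, G, K} — 3 commits.

3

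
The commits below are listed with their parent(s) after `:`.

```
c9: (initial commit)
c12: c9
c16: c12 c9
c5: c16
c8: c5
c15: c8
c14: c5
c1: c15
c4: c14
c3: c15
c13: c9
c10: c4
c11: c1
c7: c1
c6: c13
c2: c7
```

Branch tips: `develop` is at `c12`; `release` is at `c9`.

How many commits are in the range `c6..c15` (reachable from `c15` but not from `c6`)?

5

Reachable from c15: {c12, c15, c16, c5, c8, c9}.
Reachable from c6: {c13, c6, c9}.
In c15's history but not c6's: {c12, c15, c16, c5, c8} — 5 commits.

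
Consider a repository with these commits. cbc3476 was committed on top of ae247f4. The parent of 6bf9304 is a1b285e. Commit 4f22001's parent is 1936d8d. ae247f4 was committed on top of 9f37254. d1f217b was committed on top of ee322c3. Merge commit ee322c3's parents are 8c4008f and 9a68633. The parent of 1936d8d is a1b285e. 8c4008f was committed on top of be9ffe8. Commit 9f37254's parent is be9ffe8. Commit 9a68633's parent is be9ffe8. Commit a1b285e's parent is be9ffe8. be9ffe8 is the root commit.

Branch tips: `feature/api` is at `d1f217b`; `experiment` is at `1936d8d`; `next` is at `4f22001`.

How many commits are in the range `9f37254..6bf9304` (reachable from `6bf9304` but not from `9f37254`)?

Reachable from 6bf9304: {6bf9304, a1b285e, be9ffe8}.
Reachable from 9f37254: {9f37254, be9ffe8}.
In 6bf9304's history but not 9f37254's: {6bf9304, a1b285e} — 2 commits.

2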